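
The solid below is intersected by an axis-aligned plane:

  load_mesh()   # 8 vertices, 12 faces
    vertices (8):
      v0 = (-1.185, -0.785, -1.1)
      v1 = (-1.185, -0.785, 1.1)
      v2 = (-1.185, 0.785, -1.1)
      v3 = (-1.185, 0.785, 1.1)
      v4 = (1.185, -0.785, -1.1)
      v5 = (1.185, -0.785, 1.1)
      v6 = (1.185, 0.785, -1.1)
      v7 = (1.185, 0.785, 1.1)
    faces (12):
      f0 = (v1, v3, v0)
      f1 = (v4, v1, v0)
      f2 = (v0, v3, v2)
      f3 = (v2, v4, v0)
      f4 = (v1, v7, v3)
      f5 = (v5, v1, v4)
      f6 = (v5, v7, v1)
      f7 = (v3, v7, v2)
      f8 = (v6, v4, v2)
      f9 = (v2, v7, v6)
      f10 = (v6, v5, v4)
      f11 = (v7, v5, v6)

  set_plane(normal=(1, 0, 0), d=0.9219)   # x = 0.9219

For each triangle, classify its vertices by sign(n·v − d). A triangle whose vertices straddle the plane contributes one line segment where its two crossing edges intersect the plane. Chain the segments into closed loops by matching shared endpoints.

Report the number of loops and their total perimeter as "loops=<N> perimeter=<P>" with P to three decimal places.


loops=1 perimeter=7.540

Straddling triangles (8 of 12):
  (v4,v1,v0) [+--] → (0.9219, -0.785, -0.855772)–(0.9219, -0.785, -1.1)  len=0.2442
  (v2,v4,v0) [-+-] → (0.9219, -0.61071, -1.1)–(0.9219, -0.785, -1.1)  len=0.1743
  (v1,v7,v3) [-+-] → (0.9219, 0.61071, 1.1)–(0.9219, 0.785, 1.1)  len=0.1743
  (v5,v1,v4) [+-+] → (0.9219, -0.785, 1.1)–(0.9219, -0.785, -0.855772)  len=1.9558
  (v5,v7,v1) [++-] → (0.9219, 0.61071, 1.1)–(0.9219, -0.785, 1.1)  len=1.3957
  (v3,v7,v2) [-+-] → (0.9219, 0.785, 1.1)–(0.9219, 0.785, 0.855772)  len=0.2442
  (v6,v4,v2) [++-] → (0.9219, -0.61071, -1.1)–(0.9219, 0.785, -1.1)  len=1.3957
  (v2,v7,v6) [-++] → (0.9219, 0.785, 0.855772)–(0.9219, 0.785, -1.1)  len=1.9558

Chained into 1 loop(s):
  loop 1: 8 segments, perimeter = 7.5400
Total perimeter = 7.540


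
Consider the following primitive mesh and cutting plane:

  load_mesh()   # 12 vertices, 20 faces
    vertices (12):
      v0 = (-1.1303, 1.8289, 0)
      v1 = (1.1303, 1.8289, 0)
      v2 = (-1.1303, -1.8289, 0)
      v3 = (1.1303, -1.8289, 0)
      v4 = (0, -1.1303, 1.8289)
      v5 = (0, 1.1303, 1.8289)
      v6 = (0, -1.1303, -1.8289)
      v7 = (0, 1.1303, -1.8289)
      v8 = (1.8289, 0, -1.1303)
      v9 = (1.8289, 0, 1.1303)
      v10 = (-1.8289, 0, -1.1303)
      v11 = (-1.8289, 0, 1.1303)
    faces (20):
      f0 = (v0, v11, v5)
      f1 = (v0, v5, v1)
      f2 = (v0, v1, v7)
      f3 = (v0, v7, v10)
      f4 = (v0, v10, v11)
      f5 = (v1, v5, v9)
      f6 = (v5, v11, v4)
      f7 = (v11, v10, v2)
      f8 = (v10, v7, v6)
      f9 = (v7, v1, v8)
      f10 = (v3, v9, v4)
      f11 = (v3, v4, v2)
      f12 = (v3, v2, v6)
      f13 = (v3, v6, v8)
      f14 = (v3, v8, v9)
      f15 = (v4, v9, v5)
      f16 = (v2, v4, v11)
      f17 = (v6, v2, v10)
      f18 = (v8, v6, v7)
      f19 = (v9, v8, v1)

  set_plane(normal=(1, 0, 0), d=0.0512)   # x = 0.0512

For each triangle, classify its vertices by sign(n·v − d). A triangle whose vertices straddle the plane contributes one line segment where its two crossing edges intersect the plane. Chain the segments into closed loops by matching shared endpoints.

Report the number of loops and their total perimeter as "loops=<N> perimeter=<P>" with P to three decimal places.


Straddling triangles (10 of 20):
  (v0,v5,v1) [--+] → (0.0512, 1.16194, 1.74606)–(0.0512, 1.8289, 0)  len=1.8691
  (v0,v1,v7) [-+-] → (0.0512, 1.8289, 0)–(0.0512, 1.16194, -1.74606)  len=1.8691
  (v1,v5,v9) [+-+] → (0.0512, 1.16194, 1.74606)–(0.0512, 1.09866, 1.80934)  len=0.0895
  (v7,v1,v8) [-++] → (0.0512, 1.16194, -1.74606)–(0.0512, 1.09866, -1.80934)  len=0.0895
  (v3,v9,v4) [++-] → (0.0512, -1.09866, 1.80934)–(0.0512, -1.16194, 1.74606)  len=0.0895
  (v3,v4,v2) [+--] → (0.0512, -1.16194, 1.74606)–(0.0512, -1.8289, 0)  len=1.8691
  (v3,v2,v6) [+--] → (0.0512, -1.8289, 0)–(0.0512, -1.16194, -1.74606)  len=1.8691
  (v3,v6,v8) [+-+] → (0.0512, -1.16194, -1.74606)–(0.0512, -1.09866, -1.80934)  len=0.0895
  (v4,v9,v5) [-+-] → (0.0512, -1.09866, 1.80934)–(0.0512, 1.09866, 1.80934)  len=2.1973
  (v8,v6,v7) [+--] → (0.0512, -1.09866, -1.80934)–(0.0512, 1.09866, -1.80934)  len=2.1973

Chained into 1 loop(s):
  loop 1: 10 segments, perimeter = 12.2290
Total perimeter = 12.229

loops=1 perimeter=12.229


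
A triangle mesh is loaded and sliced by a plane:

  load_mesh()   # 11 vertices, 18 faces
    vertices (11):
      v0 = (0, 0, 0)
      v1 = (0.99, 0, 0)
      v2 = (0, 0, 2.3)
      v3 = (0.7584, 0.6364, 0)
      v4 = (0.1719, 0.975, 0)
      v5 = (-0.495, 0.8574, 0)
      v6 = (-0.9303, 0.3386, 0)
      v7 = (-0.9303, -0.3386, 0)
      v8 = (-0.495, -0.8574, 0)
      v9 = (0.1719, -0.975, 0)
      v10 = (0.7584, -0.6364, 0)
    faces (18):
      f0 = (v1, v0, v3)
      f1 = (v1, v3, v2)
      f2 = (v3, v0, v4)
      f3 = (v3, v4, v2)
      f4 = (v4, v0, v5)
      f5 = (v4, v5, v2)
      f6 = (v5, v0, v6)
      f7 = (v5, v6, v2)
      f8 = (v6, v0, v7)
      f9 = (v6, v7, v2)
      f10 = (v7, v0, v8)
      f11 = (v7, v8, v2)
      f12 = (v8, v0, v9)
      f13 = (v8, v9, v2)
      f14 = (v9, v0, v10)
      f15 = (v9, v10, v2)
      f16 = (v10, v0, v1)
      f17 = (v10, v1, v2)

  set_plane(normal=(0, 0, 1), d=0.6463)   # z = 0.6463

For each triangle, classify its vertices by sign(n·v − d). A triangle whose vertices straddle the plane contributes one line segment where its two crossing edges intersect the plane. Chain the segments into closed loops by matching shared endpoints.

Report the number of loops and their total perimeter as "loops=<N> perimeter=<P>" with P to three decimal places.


Straddling triangles (9 of 18):
  (v1,v3,v2) [--+] → (0.54529, 0.457572, 0.6463)–(0.71181, 0, 0.6463)  len=0.4869
  (v3,v4,v2) [--+] → (0.123596, 0.701025, 0.6463)–(0.54529, 0.457572, 0.6463)  len=0.4869
  (v4,v5,v2) [--+] → (-0.355905, 0.616471, 0.6463)–(0.123596, 0.701025, 0.6463)  len=0.4869
  (v5,v6,v2) [--+] → (-0.668886, 0.243453, 0.6463)–(-0.355905, 0.616471, 0.6463)  len=0.4869
  (v6,v7,v2) [--+] → (-0.668886, -0.243453, 0.6463)–(-0.668886, 0.243453, 0.6463)  len=0.4869
  (v7,v8,v2) [--+] → (-0.355905, -0.616471, 0.6463)–(-0.668886, -0.243453, 0.6463)  len=0.4869
  (v8,v9,v2) [--+] → (0.123596, -0.701025, 0.6463)–(-0.355905, -0.616471, 0.6463)  len=0.4869
  (v9,v10,v2) [--+] → (0.54529, -0.457572, 0.6463)–(0.123596, -0.701025, 0.6463)  len=0.4869
  (v10,v1,v2) [--+] → (0.71181, 0, 0.6463)–(0.54529, -0.457572, 0.6463)  len=0.4869

Chained into 1 loop(s):
  loop 1: 9 segments, perimeter = 4.3823
Total perimeter = 4.382

loops=1 perimeter=4.382


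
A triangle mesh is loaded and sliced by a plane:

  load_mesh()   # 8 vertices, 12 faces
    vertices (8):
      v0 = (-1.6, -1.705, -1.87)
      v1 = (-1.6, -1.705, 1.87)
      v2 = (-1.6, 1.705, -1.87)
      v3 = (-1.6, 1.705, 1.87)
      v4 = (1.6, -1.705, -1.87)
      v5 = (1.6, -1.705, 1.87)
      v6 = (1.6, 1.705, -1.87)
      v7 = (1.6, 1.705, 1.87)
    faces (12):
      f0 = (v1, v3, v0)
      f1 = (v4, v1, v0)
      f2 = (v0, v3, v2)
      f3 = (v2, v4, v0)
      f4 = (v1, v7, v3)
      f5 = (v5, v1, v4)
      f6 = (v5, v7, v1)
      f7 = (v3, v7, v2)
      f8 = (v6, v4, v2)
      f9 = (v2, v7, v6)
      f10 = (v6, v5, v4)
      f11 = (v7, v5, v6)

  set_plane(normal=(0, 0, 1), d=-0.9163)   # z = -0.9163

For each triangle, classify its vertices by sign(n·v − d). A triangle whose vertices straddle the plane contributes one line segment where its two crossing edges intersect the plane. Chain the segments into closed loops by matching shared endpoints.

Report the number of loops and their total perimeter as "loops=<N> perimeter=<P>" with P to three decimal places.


loops=1 perimeter=13.220

Straddling triangles (8 of 12):
  (v1,v3,v0) [++-] → (-1.6, -0.83545, -0.9163)–(-1.6, -1.705, -0.9163)  len=0.8696
  (v4,v1,v0) [-+-] → (0.784, -1.705, -0.9163)–(-1.6, -1.705, -0.9163)  len=2.3840
  (v0,v3,v2) [-+-] → (-1.6, -0.83545, -0.9163)–(-1.6, 1.705, -0.9163)  len=2.5404
  (v5,v1,v4) [++-] → (0.784, -1.705, -0.9163)–(1.6, -1.705, -0.9163)  len=0.8160
  (v3,v7,v2) [++-] → (-0.784, 1.705, -0.9163)–(-1.6, 1.705, -0.9163)  len=0.8160
  (v2,v7,v6) [-+-] → (-0.784, 1.705, -0.9163)–(1.6, 1.705, -0.9163)  len=2.3840
  (v6,v5,v4) [-+-] → (1.6, 0.83545, -0.9163)–(1.6, -1.705, -0.9163)  len=2.5404
  (v7,v5,v6) [++-] → (1.6, 0.83545, -0.9163)–(1.6, 1.705, -0.9163)  len=0.8696

Chained into 1 loop(s):
  loop 1: 8 segments, perimeter = 13.2200
Total perimeter = 13.220


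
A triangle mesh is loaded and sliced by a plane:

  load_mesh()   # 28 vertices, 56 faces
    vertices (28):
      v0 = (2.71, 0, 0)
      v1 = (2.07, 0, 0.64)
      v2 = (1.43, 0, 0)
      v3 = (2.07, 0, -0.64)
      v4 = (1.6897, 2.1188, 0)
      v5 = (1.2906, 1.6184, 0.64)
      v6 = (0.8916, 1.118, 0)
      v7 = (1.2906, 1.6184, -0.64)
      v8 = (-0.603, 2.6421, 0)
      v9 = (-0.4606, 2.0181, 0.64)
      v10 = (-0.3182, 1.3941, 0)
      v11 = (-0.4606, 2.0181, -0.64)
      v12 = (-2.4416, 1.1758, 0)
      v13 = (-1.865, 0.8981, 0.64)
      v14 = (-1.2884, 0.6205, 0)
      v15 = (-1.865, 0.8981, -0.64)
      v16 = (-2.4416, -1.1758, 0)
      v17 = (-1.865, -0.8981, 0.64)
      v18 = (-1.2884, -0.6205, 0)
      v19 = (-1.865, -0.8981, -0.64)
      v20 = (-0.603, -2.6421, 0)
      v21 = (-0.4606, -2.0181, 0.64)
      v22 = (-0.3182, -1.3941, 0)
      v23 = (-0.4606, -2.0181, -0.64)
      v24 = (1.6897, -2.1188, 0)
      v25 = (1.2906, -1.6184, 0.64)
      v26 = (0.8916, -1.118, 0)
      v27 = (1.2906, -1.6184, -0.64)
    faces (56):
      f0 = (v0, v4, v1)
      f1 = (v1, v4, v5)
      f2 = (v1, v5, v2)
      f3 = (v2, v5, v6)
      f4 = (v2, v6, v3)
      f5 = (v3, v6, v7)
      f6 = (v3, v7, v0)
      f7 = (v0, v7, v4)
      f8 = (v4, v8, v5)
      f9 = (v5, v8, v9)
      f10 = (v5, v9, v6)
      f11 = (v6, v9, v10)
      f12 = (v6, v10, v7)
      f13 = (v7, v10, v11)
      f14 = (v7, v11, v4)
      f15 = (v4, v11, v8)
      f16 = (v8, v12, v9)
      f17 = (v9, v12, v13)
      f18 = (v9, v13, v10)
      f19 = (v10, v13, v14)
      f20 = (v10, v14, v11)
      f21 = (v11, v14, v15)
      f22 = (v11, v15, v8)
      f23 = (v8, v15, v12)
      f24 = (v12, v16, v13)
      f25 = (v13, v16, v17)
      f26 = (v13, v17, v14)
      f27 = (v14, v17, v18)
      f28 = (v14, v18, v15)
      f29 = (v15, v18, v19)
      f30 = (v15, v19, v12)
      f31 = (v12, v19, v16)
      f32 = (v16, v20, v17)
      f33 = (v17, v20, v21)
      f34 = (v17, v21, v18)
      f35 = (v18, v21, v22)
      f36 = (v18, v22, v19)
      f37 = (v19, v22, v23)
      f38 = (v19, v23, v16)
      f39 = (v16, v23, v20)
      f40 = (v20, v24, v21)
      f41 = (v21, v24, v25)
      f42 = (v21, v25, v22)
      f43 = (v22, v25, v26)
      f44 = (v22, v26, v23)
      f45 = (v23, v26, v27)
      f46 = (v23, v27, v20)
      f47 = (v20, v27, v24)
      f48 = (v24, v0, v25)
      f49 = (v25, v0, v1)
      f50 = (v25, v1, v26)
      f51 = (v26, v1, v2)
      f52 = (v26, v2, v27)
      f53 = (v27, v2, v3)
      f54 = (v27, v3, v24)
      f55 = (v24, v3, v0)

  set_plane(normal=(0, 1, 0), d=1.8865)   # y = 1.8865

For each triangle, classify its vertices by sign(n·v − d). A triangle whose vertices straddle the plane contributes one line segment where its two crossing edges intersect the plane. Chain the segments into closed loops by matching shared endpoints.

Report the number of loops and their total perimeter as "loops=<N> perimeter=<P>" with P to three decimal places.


Straddling triangles (16 of 56):
  (v0,v4,v1) [-+-] → (1.80156, 1.8865, 0)–(1.7314, 1.8865, 0.070168)  len=0.0992
  (v1,v4,v5) [-+-] → (1.7314, 1.8865, 0.070168)–(1.50443, 1.8865, 0.297106)  len=0.3210
  (v0,v7,v4) [--+] → (1.50443, 1.8865, -0.297106)–(1.80156, 1.8865, 0)  len=0.4202
  (v4,v8,v5) [++-] → (0.794679, 1.8865, 0.472388)–(1.50443, 1.8865, 0.297106)  len=0.7311
  (v5,v8,v9) [-++] → (0.794679, 1.8865, 0.472388)–(0.115977, 1.8865, 0.64)  len=0.6991
  (v5,v9,v6) [-+-] → (0.115977, 1.8865, 0.64)–(-0.2629, 1.8865, 0.546428)  len=0.3903
  (v6,v9,v10) [-+-] → (-0.2629, 1.8865, 0.546428)–(-0.430568, 1.8865, 0.505026)  len=0.1727
  (v7,v10,v11) [--+] → (-0.430568, 1.8865, -0.505026)–(0.115977, 1.8865, -0.64)  len=0.5630
  (v7,v11,v4) [-++] → (0.115977, 1.8865, -0.64)–(1.50443, 1.8865, -0.297106)  len=1.4302
  (v8,v12,v9) [+-+] → (-1.55045, 1.8865, 0)–(-0.770109, 1.8865, 0.540007)  len=0.9490
  (v9,v12,v13) [+--] → (-0.770109, 1.8865, 0.540007)–(-0.625617, 1.8865, 0.64)  len=0.1757
  (v9,v13,v10) [+--] → (-0.625617, 1.8865, 0.64)–(-0.430568, 1.8865, 0.505026)  len=0.2372
  (v10,v14,v11) [--+] → (-0.538547, 1.8865, -0.579737)–(-0.430568, 1.8865, -0.505026)  len=0.1313
  (v11,v14,v15) [+--] → (-0.538547, 1.8865, -0.579737)–(-0.625617, 1.8865, -0.64)  len=0.1059
  (v11,v15,v8) [+-+] → (-0.625617, 1.8865, -0.64)–(-1.14977, 1.8865, -0.277284)  len=0.6374
  (v8,v15,v12) [+--] → (-1.14977, 1.8865, -0.277284)–(-1.55045, 1.8865, 0)  len=0.4873

Chained into 1 loop(s):
  loop 1: 16 segments, perimeter = 7.5504
Total perimeter = 7.550

loops=1 perimeter=7.550


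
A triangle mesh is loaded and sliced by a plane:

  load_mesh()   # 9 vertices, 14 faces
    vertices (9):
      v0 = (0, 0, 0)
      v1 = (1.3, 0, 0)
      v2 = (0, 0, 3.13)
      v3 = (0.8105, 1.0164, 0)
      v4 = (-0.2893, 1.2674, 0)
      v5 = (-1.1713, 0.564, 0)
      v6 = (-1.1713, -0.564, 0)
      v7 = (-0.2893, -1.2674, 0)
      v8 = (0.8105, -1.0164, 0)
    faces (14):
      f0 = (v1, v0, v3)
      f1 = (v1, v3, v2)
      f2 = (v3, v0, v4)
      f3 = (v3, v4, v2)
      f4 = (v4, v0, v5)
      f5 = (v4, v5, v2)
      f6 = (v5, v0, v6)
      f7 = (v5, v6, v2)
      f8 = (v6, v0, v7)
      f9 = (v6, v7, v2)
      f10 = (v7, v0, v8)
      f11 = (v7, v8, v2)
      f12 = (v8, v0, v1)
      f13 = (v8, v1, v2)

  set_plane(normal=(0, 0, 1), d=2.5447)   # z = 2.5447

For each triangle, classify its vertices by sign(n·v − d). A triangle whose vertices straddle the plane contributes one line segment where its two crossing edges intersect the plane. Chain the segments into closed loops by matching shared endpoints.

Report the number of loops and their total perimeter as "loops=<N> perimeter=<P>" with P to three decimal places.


Straddling triangles (7 of 14):
  (v1,v3,v2) [--+] → (0.151561, 0.190064, 2.5447)–(0.243096, 0, 2.5447)  len=0.2110
  (v3,v4,v2) [--+] → (-0.0540982, 0.237, 2.5447)–(0.151561, 0.190064, 2.5447)  len=0.2109
  (v4,v5,v2) [--+] → (-0.219029, 0.105466, 2.5447)–(-0.0540982, 0.237, 2.5447)  len=0.2110
  (v5,v6,v2) [--+] → (-0.219029, -0.105466, 2.5447)–(-0.219029, 0.105466, 2.5447)  len=0.2109
  (v6,v7,v2) [--+] → (-0.0540982, -0.237, 2.5447)–(-0.219029, -0.105466, 2.5447)  len=0.2110
  (v7,v8,v2) [--+] → (0.151561, -0.190064, 2.5447)–(-0.0540982, -0.237, 2.5447)  len=0.2109
  (v8,v1,v2) [--+] → (0.243096, 0, 2.5447)–(0.151561, -0.190064, 2.5447)  len=0.2110

Chained into 1 loop(s):
  loop 1: 7 segments, perimeter = 1.4767
Total perimeter = 1.477

loops=1 perimeter=1.477


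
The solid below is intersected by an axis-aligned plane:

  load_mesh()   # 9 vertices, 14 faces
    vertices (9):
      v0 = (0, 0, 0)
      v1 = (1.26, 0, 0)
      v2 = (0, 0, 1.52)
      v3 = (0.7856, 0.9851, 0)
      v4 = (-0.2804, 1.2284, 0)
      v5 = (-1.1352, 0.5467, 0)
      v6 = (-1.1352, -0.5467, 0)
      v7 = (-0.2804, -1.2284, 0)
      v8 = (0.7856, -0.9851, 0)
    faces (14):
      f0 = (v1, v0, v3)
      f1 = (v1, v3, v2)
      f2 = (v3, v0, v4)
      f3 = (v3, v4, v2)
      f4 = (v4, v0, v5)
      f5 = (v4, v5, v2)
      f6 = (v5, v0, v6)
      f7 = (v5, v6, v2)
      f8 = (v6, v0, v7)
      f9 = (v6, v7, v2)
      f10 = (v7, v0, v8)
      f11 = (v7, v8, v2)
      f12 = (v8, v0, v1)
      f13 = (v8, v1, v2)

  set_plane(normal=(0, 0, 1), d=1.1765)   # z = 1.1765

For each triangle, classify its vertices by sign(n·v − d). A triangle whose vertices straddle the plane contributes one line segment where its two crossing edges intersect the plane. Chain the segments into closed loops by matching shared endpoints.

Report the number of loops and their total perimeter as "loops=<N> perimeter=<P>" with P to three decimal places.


loops=1 perimeter=1.730

Straddling triangles (7 of 14):
  (v1,v3,v2) [--+] → (0.177535, 0.22262, 1.1765)–(0.284743, 0, 1.1765)  len=0.2471
  (v3,v4,v2) [--+] → (-0.0633667, 0.277602, 1.1765)–(0.177535, 0.22262, 1.1765)  len=0.2471
  (v4,v5,v2) [--+] → (-0.25654, 0.123547, 1.1765)–(-0.0633667, 0.277602, 1.1765)  len=0.2471
  (v5,v6,v2) [--+] → (-0.25654, -0.123547, 1.1765)–(-0.25654, 0.123547, 1.1765)  len=0.2471
  (v6,v7,v2) [--+] → (-0.0633667, -0.277602, 1.1765)–(-0.25654, -0.123547, 1.1765)  len=0.2471
  (v7,v8,v2) [--+] → (0.177535, -0.22262, 1.1765)–(-0.0633667, -0.277602, 1.1765)  len=0.2471
  (v8,v1,v2) [--+] → (0.284743, 0, 1.1765)–(0.177535, -0.22262, 1.1765)  len=0.2471

Chained into 1 loop(s):
  loop 1: 7 segments, perimeter = 1.7296
Total perimeter = 1.730


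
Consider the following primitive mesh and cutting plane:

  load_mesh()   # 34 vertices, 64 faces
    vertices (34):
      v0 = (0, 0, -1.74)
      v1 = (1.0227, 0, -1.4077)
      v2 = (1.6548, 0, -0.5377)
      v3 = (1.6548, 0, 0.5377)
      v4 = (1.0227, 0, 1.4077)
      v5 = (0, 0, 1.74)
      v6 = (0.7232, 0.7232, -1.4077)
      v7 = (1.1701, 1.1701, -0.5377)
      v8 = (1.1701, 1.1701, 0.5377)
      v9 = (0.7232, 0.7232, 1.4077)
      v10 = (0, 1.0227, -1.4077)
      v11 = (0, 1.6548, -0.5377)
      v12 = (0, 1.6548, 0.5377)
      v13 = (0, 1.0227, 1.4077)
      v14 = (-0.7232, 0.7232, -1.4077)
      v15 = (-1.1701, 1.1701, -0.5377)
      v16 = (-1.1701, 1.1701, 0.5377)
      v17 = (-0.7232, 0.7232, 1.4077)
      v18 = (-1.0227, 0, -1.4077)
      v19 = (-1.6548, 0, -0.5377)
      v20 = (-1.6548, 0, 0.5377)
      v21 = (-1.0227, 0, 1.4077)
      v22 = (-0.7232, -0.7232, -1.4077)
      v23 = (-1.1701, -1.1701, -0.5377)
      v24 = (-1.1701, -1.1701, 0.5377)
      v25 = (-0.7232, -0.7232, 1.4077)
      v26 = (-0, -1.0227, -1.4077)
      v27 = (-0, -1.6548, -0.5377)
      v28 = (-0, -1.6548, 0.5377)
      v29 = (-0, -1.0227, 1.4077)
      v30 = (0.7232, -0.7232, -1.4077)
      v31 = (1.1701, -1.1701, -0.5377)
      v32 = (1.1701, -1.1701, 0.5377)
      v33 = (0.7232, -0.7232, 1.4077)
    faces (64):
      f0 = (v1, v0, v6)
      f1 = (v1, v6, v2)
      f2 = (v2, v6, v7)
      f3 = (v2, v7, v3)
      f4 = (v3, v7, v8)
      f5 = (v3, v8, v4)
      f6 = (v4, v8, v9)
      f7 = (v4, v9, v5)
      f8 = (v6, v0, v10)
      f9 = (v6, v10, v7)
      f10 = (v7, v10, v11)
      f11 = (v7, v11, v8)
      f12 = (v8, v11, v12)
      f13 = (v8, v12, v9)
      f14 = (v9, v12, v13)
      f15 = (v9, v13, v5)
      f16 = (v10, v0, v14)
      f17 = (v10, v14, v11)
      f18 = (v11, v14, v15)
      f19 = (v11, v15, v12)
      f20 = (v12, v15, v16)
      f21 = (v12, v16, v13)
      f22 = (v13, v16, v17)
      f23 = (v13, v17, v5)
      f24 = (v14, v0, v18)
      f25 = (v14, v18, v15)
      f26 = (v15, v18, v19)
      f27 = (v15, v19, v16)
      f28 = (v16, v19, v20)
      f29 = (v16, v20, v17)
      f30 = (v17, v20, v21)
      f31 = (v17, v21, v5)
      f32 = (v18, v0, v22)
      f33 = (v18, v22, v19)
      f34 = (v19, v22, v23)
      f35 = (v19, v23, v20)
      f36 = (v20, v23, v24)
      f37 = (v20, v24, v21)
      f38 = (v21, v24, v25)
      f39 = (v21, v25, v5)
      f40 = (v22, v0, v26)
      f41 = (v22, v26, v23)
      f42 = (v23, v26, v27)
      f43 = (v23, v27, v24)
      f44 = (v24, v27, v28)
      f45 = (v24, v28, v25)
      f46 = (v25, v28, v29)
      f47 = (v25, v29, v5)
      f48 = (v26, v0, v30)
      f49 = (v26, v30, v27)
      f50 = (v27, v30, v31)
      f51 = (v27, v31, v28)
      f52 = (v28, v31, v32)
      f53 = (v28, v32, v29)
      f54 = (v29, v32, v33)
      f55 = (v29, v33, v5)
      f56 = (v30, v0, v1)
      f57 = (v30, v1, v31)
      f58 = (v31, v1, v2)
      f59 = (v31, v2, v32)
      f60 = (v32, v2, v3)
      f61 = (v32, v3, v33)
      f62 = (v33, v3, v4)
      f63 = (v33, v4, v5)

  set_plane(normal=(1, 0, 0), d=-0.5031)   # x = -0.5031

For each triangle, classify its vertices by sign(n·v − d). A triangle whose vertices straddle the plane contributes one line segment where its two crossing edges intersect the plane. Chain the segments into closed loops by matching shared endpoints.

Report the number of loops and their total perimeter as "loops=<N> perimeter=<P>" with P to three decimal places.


Straddling triangles (20 of 64):
  (v10,v0,v14) [++-] → (-0.5031, 0.5031, -1.50883)–(-0.5031, 0.81435, -1.4077)  len=0.3273
  (v10,v14,v11) [+-+] → (-0.5031, 0.81435, -1.4077)–(-0.5031, 1.00672, -1.14292)  len=0.3273
  (v11,v14,v15) [+--] → (-0.5031, 1.00672, -1.14292)–(-0.5031, 1.4464, -0.5377)  len=0.7481
  (v11,v15,v12) [+-+] → (-0.5031, 1.4464, -0.5377)–(-0.5031, 1.4464, 0.0753175)  len=0.6130
  (v12,v15,v16) [+--] → (-0.5031, 1.4464, 0.0753175)–(-0.5031, 1.4464, 0.5377)  len=0.4624
  (v12,v16,v13) [+-+] → (-0.5031, 1.4464, 0.5377)–(-0.5031, 1.08608, 1.03363)  len=0.6130
  (v13,v16,v17) [+--] → (-0.5031, 1.08608, 1.03363)–(-0.5031, 0.81435, 1.4077)  len=0.4623
  (v13,v17,v5) [+-+] → (-0.5031, 0.81435, 1.4077)–(-0.5031, 0.5031, 1.50883)  len=0.3273
  (v14,v0,v18) [-+-] → (-0.5031, 0.5031, -1.50883)–(-0.5031, 0, -1.57653)  len=0.5076
  (v17,v21,v5) [--+] → (-0.5031, 0, 1.57653)–(-0.5031, 0.5031, 1.50883)  len=0.5076
  (v18,v0,v22) [-+-] → (-0.5031, 0, -1.57653)–(-0.5031, -0.5031, -1.50883)  len=0.5076
  (v21,v25,v5) [--+] → (-0.5031, -0.5031, 1.50883)–(-0.5031, 0, 1.57653)  len=0.5076
  (v22,v0,v26) [-++] → (-0.5031, -0.5031, -1.50883)–(-0.5031, -0.81435, -1.4077)  len=0.3273
  (v22,v26,v23) [-+-] → (-0.5031, -0.81435, -1.4077)–(-0.5031, -1.08608, -1.03363)  len=0.4623
  (v23,v26,v27) [-++] → (-0.5031, -1.08608, -1.03363)–(-0.5031, -1.4464, -0.5377)  len=0.6130
  (v23,v27,v24) [-+-] → (-0.5031, -1.4464, -0.5377)–(-0.5031, -1.4464, -0.0753175)  len=0.4624
  (v24,v27,v28) [-++] → (-0.5031, -1.4464, -0.0753175)–(-0.5031, -1.4464, 0.5377)  len=0.6130
  (v24,v28,v25) [-+-] → (-0.5031, -1.4464, 0.5377)–(-0.5031, -1.00672, 1.14292)  len=0.7481
  (v25,v28,v29) [-++] → (-0.5031, -1.00672, 1.14292)–(-0.5031, -0.81435, 1.4077)  len=0.3273
  (v25,v29,v5) [-++] → (-0.5031, -0.81435, 1.4077)–(-0.5031, -0.5031, 1.50883)  len=0.3273

Chained into 1 loop(s):
  loop 1: 20 segments, perimeter = 9.7918
Total perimeter = 9.792

loops=1 perimeter=9.792


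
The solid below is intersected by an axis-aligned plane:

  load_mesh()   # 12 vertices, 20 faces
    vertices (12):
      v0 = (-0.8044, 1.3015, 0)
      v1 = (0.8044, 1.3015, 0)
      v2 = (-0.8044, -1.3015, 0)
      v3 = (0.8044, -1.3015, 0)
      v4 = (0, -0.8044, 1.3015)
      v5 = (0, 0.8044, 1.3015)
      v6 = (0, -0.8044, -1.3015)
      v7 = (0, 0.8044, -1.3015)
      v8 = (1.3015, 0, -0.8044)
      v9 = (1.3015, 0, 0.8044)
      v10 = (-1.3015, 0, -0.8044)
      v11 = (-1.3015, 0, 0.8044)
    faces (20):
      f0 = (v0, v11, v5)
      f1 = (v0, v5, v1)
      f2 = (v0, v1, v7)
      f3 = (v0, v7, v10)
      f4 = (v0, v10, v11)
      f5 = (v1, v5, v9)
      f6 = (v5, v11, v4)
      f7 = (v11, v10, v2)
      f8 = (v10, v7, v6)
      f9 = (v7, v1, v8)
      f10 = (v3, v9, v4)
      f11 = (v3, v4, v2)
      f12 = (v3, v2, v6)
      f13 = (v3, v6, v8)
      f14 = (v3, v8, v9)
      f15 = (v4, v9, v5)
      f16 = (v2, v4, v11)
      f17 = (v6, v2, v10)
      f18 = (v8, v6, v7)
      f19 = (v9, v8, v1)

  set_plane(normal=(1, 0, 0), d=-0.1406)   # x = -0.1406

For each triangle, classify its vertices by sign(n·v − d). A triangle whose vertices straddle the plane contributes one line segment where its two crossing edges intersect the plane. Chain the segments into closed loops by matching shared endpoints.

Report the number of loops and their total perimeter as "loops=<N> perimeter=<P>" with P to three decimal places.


loops=1 perimeter=8.452

Straddling triangles (10 of 20):
  (v0,v11,v5) [--+] → (-0.1406, 0.717501, 1.2478)–(-0.1406, 0.891287, 1.07401)  len=0.2458
  (v0,v5,v1) [-++] → (-0.1406, 0.891287, 1.07401)–(-0.1406, 1.3015, 0)  len=1.1497
  (v0,v1,v7) [-++] → (-0.1406, 1.3015, 0)–(-0.1406, 0.891287, -1.07401)  len=1.1497
  (v0,v7,v10) [-+-] → (-0.1406, 0.891287, -1.07401)–(-0.1406, 0.717501, -1.2478)  len=0.2458
  (v5,v11,v4) [+-+] → (-0.1406, 0.717501, 1.2478)–(-0.1406, -0.717501, 1.2478)  len=1.4350
  (v10,v7,v6) [-++] → (-0.1406, 0.717501, -1.2478)–(-0.1406, -0.717501, -1.2478)  len=1.4350
  (v3,v4,v2) [++-] → (-0.1406, -0.891287, 1.07401)–(-0.1406, -1.3015, 0)  len=1.1497
  (v3,v2,v6) [+-+] → (-0.1406, -1.3015, 0)–(-0.1406, -0.891287, -1.07401)  len=1.1497
  (v2,v4,v11) [-+-] → (-0.1406, -0.891287, 1.07401)–(-0.1406, -0.717501, 1.2478)  len=0.2458
  (v6,v2,v10) [+--] → (-0.1406, -0.891287, -1.07401)–(-0.1406, -0.717501, -1.2478)  len=0.2458

Chained into 1 loop(s):
  loop 1: 10 segments, perimeter = 8.4518
Total perimeter = 8.452


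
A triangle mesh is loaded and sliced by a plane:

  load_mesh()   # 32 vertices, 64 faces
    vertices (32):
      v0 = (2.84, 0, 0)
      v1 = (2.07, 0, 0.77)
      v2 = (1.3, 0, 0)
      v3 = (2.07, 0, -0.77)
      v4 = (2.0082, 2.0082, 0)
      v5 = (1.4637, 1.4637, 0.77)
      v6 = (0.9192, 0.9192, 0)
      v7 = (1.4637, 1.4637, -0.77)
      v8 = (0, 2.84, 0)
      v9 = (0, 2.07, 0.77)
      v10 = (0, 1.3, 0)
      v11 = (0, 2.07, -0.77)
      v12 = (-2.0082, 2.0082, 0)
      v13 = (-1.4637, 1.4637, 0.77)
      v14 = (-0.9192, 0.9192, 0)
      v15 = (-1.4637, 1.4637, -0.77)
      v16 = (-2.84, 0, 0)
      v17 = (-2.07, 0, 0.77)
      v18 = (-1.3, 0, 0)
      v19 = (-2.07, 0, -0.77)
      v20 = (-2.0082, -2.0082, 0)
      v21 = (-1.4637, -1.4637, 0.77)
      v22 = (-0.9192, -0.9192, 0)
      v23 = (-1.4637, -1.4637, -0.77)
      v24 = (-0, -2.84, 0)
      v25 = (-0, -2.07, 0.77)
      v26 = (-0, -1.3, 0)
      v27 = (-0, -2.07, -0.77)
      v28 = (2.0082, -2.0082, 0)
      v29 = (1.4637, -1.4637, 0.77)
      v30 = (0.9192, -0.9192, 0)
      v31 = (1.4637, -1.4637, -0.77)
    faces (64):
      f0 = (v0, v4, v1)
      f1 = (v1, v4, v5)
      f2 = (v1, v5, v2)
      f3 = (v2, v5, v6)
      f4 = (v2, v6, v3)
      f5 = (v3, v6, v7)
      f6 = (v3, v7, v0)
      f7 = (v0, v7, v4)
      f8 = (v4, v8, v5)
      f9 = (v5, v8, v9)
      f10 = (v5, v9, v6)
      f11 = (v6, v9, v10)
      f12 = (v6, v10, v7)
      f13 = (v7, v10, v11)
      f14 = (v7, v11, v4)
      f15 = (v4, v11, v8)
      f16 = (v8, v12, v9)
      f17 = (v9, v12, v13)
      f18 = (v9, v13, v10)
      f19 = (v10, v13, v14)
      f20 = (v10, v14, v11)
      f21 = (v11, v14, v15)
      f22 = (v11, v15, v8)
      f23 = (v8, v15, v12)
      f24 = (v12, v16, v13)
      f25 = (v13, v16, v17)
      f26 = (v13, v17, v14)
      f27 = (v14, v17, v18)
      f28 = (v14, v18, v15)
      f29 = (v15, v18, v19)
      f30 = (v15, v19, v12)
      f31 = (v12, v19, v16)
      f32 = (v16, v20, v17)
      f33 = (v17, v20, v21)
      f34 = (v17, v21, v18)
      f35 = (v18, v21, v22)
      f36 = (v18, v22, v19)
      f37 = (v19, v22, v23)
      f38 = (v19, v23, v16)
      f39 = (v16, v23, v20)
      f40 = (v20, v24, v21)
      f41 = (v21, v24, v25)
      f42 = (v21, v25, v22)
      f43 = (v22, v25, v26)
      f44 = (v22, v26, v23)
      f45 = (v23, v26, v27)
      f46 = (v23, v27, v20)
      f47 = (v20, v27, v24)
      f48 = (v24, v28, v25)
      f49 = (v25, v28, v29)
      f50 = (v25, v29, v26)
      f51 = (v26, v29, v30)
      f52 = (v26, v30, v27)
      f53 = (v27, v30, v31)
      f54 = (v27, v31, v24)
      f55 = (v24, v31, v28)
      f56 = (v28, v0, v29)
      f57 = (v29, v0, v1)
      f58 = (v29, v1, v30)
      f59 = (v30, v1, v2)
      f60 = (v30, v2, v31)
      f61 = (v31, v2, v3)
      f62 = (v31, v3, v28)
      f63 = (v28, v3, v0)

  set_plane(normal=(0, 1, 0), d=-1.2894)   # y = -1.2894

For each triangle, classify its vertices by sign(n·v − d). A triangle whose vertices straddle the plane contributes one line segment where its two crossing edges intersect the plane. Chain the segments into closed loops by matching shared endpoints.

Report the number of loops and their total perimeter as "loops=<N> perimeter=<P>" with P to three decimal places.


loops=2 perimeter=11.222

Straddling triangles (20 of 64):
  (v16,v20,v17) [+-+] → (-2.30593, -1.2894, 0)–(-2.03032, -1.2894, 0.275608)  len=0.3898
  (v17,v20,v21) [+--] → (-2.03032, -1.2894, 0.275608)–(-1.5359, -1.2894, 0.77)  len=0.6992
  (v17,v21,v18) [+-+] → (-1.5359, -1.2894, 0.77)–(-1.44421, -1.2894, 0.678307)  len=0.1297
  (v18,v21,v22) [+-+] → (-1.44421, -1.2894, 0.678307)–(-1.2894, -1.2894, 0.523515)  len=0.2189
  (v19,v22,v23) [++-] → (-1.2894, -1.2894, -0.523515)–(-1.5359, -1.2894, -0.77)  len=0.3486
  (v19,v23,v16) [+-+] → (-1.5359, -1.2894, -0.77)–(-1.62759, -1.2894, -0.678307)  len=0.1297
  (v16,v23,v20) [+--] → (-1.62759, -1.2894, -0.678307)–(-2.30593, -1.2894, 0)  len=0.9593
  (v21,v25,v22) [--+] → (-0.623503, -1.2894, 0.247701)–(-1.2894, -1.2894, 0.523515)  len=0.7208
  (v22,v25,v26) [+--] → (-0.623503, -1.2894, 0.247701)–(-0.025587, -1.2894, 0)  len=0.6472
  (v22,v26,v23) [+--] → (-0.025587, -1.2894, 0)–(-1.2894, -1.2894, -0.523515)  len=1.3680
  (v26,v29,v30) [--+] → (1.2894, -1.2894, 0.523515)–(0.025587, -1.2894, 0)  len=1.3680
  (v26,v30,v27) [-+-] → (0.025587, -1.2894, 0)–(0.623503, -1.2894, -0.247701)  len=0.6472
  (v27,v30,v31) [-+-] → (0.623503, -1.2894, -0.247701)–(1.2894, -1.2894, -0.523515)  len=0.7208
  (v28,v0,v29) [-+-] → (2.30593, -1.2894, 0)–(1.62759, -1.2894, 0.678307)  len=0.9593
  (v29,v0,v1) [-++] → (1.62759, -1.2894, 0.678307)–(1.5359, -1.2894, 0.77)  len=0.1297
  (v29,v1,v30) [-++] → (1.5359, -1.2894, 0.77)–(1.2894, -1.2894, 0.523515)  len=0.3486
  (v30,v2,v31) [++-] → (1.44421, -1.2894, -0.678307)–(1.2894, -1.2894, -0.523515)  len=0.2189
  (v31,v2,v3) [-++] → (1.44421, -1.2894, -0.678307)–(1.5359, -1.2894, -0.77)  len=0.1297
  (v31,v3,v28) [-+-] → (1.5359, -1.2894, -0.77)–(2.03032, -1.2894, -0.275608)  len=0.6992
  (v28,v3,v0) [-++] → (2.03032, -1.2894, -0.275608)–(2.30593, -1.2894, 0)  len=0.3898

Chained into 2 loop(s):
  loop 1: 10 segments, perimeter = 5.6110
  loop 2: 10 segments, perimeter = 5.6110
Total perimeter = 11.222


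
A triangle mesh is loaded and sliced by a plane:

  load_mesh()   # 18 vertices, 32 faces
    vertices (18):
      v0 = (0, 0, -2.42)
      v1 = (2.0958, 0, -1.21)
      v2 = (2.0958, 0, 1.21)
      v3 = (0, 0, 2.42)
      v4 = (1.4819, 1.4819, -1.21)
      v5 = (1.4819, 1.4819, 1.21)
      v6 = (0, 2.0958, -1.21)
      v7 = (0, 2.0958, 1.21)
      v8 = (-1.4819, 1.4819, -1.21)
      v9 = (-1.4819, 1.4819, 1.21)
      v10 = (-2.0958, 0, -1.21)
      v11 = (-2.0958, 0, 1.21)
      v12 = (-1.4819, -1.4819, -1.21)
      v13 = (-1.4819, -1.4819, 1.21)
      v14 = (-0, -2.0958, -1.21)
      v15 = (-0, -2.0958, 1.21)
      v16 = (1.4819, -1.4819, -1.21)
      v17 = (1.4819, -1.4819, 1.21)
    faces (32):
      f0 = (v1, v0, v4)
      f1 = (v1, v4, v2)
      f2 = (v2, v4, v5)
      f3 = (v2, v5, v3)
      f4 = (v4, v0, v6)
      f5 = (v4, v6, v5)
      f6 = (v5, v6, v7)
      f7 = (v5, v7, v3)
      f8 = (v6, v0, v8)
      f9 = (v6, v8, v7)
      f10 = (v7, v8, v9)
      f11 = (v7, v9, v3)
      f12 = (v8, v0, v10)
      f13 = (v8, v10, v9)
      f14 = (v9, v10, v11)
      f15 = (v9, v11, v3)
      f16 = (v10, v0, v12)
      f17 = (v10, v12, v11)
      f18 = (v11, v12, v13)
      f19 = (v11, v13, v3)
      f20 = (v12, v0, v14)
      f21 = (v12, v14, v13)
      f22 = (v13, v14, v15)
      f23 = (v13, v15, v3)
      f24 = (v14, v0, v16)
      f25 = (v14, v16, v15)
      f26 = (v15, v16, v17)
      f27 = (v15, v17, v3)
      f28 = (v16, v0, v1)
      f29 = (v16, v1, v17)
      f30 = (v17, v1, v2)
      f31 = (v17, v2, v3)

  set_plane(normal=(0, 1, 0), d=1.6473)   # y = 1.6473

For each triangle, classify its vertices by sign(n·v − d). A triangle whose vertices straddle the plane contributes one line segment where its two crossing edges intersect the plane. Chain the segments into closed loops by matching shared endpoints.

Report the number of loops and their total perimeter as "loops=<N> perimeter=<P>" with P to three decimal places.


loops=1 perimeter=9.293

Straddling triangles (8 of 32):
  (v4,v0,v6) [--+] → (0, 1.6473, -1.46894)–(1.08264, 1.6473, -1.21)  len=1.1132
  (v4,v6,v5) [-+-] → (1.08264, 1.6473, -1.21)–(1.08264, 1.6473, 0.557992)  len=1.7680
  (v5,v6,v7) [-++] → (1.08264, 1.6473, 0.557992)–(1.08264, 1.6473, 1.21)  len=0.6520
  (v5,v7,v3) [-+-] → (1.08264, 1.6473, 1.21)–(0, 1.6473, 1.46894)  len=1.1132
  (v6,v0,v8) [+--] → (0, 1.6473, -1.46894)–(-1.08264, 1.6473, -1.21)  len=1.1132
  (v6,v8,v7) [+-+] → (-1.08264, 1.6473, -1.21)–(-1.08264, 1.6473, -0.557992)  len=0.6520
  (v7,v8,v9) [+--] → (-1.08264, 1.6473, -0.557992)–(-1.08264, 1.6473, 1.21)  len=1.7680
  (v7,v9,v3) [+--] → (-1.08264, 1.6473, 1.21)–(0, 1.6473, 1.46894)  len=1.1132

Chained into 1 loop(s):
  loop 1: 8 segments, perimeter = 9.2927
Total perimeter = 9.293


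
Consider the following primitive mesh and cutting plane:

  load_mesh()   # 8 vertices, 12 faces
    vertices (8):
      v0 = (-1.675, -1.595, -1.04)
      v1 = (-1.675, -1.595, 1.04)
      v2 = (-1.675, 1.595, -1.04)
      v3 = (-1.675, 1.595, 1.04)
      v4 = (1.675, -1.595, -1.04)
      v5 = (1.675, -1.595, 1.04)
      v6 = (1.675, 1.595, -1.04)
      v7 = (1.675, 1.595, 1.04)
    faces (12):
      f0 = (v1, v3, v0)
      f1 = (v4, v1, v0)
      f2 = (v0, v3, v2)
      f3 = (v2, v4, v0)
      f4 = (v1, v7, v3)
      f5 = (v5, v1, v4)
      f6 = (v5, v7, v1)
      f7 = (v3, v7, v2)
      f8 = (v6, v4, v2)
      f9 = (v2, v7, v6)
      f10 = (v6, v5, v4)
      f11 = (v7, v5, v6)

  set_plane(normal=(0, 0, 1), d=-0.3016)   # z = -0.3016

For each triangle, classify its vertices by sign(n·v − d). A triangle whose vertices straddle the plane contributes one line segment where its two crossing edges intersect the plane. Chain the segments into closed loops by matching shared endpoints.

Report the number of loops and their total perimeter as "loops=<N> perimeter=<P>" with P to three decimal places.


Straddling triangles (8 of 12):
  (v1,v3,v0) [++-] → (-1.675, -0.46255, -0.3016)–(-1.675, -1.595, -0.3016)  len=1.1324
  (v4,v1,v0) [-+-] → (0.48575, -1.595, -0.3016)–(-1.675, -1.595, -0.3016)  len=2.1608
  (v0,v3,v2) [-+-] → (-1.675, -0.46255, -0.3016)–(-1.675, 1.595, -0.3016)  len=2.0575
  (v5,v1,v4) [++-] → (0.48575, -1.595, -0.3016)–(1.675, -1.595, -0.3016)  len=1.1892
  (v3,v7,v2) [++-] → (-0.48575, 1.595, -0.3016)–(-1.675, 1.595, -0.3016)  len=1.1892
  (v2,v7,v6) [-+-] → (-0.48575, 1.595, -0.3016)–(1.675, 1.595, -0.3016)  len=2.1608
  (v6,v5,v4) [-+-] → (1.675, 0.46255, -0.3016)–(1.675, -1.595, -0.3016)  len=2.0575
  (v7,v5,v6) [++-] → (1.675, 0.46255, -0.3016)–(1.675, 1.595, -0.3016)  len=1.1324

Chained into 1 loop(s):
  loop 1: 8 segments, perimeter = 13.0800
Total perimeter = 13.080

loops=1 perimeter=13.080


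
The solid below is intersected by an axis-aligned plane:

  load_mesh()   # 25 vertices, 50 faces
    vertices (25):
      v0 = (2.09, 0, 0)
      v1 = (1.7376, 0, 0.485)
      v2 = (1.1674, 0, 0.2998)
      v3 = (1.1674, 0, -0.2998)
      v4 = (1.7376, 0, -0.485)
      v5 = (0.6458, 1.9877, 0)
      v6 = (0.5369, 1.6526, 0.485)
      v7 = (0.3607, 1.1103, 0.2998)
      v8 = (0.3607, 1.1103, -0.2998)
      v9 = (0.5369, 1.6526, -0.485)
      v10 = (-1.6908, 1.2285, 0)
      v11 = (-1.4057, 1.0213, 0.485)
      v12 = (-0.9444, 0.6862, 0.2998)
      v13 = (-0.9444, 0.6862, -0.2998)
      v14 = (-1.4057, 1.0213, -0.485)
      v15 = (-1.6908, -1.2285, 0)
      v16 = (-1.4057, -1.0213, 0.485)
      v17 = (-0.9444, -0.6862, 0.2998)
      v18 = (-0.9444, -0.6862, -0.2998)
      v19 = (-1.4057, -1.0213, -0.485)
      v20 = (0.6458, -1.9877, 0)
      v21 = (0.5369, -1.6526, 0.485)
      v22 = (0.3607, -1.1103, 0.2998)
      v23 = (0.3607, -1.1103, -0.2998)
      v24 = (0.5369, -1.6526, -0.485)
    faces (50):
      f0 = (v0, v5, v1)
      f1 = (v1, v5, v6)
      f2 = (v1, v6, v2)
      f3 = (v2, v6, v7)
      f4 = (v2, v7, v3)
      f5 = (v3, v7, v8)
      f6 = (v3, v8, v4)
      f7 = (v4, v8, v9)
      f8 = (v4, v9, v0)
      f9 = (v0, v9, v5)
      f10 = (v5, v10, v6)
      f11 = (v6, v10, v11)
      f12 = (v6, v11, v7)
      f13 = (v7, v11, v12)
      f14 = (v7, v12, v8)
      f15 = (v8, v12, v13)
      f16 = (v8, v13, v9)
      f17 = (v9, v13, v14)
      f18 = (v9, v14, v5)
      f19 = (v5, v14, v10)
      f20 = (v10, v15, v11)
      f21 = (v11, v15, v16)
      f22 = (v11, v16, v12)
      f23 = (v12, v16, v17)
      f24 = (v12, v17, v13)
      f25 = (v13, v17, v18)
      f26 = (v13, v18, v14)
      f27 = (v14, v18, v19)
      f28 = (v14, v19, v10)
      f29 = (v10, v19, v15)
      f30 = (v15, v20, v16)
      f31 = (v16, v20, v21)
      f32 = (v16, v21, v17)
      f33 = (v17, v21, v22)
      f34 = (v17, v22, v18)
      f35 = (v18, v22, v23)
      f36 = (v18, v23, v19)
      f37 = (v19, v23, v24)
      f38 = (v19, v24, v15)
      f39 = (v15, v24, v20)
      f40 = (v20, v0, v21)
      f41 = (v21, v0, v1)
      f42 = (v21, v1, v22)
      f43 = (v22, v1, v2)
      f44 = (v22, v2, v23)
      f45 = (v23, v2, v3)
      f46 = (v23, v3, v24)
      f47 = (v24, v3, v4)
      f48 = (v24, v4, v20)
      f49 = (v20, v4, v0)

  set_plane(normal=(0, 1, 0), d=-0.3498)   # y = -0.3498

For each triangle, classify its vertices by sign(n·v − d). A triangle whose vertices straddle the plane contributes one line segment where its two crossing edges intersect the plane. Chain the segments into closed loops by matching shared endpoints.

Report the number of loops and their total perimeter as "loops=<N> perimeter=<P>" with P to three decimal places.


Straddling triangles (20 of 50):
  (v10,v15,v11) [+-+] → (-1.6908, -0.3498, 0)–(-1.57945, -0.3498, 0.189426)  len=0.2197
  (v11,v15,v16) [+--] → (-1.57945, -0.3498, 0.189426)–(-1.4057, -0.3498, 0.485)  len=0.3429
  (v11,v16,v12) [+-+] → (-1.4057, -0.3498, 0.485)–(-1.22429, -0.3498, 0.412167)  len=0.1955
  (v12,v16,v17) [+--] → (-1.22429, -0.3498, 0.412167)–(-0.9444, -0.3498, 0.2998)  len=0.3016
  (v12,v17,v13) [+-+] → (-0.9444, -0.3498, 0.2998)–(-0.9444, -0.3498, 0.152827)  len=0.1470
  (v13,v17,v18) [+--] → (-0.9444, -0.3498, 0.152827)–(-0.9444, -0.3498, -0.2998)  len=0.4526
  (v13,v18,v14) [+-+] → (-0.9444, -0.3498, -0.2998)–(-1.03528, -0.3498, -0.336287)  len=0.0979
  (v14,v18,v19) [+--] → (-1.03528, -0.3498, -0.336287)–(-1.4057, -0.3498, -0.485)  len=0.3992
  (v14,v19,v10) [+-+] → (-1.4057, -0.3498, -0.485)–(-1.49079, -0.3498, -0.340242)  len=0.1679
  (v10,v19,v15) [+--] → (-1.49079, -0.3498, -0.340242)–(-1.6908, -0.3498, 0)  len=0.3947
  (v20,v0,v21) [-+-] → (1.83585, -0.3498, 0)–(1.76126, -0.3498, 0.102658)  len=0.1269
  (v21,v0,v1) [-++] → (1.76126, -0.3498, 0.102658)–(1.48345, -0.3498, 0.485)  len=0.4726
  (v21,v1,v22) [-+-] → (1.48345, -0.3498, 0.485)–(1.30381, -0.3498, 0.426653)  len=0.1889
  (v22,v1,v2) [-++] → (1.30381, -0.3498, 0.426653)–(0.913249, -0.3498, 0.2998)  len=0.4106
  (v22,v2,v23) [-+-] → (0.913249, -0.3498, 0.2998)–(0.913249, -0.3498, 0.110896)  len=0.1889
  (v23,v2,v3) [-++] → (0.913249, -0.3498, 0.110896)–(0.913249, -0.3498, -0.2998)  len=0.4107
  (v23,v3,v24) [-+-] → (0.913249, -0.3498, -0.2998)–(1.03394, -0.3498, -0.339001)  len=0.1269
  (v24,v3,v4) [-++] → (1.03394, -0.3498, -0.339001)–(1.48345, -0.3498, -0.485)  len=0.4726
  (v24,v4,v20) [-+-] → (1.48345, -0.3498, -0.485)–(1.54546, -0.3498, -0.399649)  len=0.1055
  (v20,v4,v0) [-++] → (1.54546, -0.3498, -0.399649)–(1.83585, -0.3498, 0)  len=0.4940

Chained into 2 loop(s):
  loop 1: 10 segments, perimeter = 2.7190
  loop 2: 10 segments, perimeter = 2.9977
Total perimeter = 5.717

loops=2 perimeter=5.717


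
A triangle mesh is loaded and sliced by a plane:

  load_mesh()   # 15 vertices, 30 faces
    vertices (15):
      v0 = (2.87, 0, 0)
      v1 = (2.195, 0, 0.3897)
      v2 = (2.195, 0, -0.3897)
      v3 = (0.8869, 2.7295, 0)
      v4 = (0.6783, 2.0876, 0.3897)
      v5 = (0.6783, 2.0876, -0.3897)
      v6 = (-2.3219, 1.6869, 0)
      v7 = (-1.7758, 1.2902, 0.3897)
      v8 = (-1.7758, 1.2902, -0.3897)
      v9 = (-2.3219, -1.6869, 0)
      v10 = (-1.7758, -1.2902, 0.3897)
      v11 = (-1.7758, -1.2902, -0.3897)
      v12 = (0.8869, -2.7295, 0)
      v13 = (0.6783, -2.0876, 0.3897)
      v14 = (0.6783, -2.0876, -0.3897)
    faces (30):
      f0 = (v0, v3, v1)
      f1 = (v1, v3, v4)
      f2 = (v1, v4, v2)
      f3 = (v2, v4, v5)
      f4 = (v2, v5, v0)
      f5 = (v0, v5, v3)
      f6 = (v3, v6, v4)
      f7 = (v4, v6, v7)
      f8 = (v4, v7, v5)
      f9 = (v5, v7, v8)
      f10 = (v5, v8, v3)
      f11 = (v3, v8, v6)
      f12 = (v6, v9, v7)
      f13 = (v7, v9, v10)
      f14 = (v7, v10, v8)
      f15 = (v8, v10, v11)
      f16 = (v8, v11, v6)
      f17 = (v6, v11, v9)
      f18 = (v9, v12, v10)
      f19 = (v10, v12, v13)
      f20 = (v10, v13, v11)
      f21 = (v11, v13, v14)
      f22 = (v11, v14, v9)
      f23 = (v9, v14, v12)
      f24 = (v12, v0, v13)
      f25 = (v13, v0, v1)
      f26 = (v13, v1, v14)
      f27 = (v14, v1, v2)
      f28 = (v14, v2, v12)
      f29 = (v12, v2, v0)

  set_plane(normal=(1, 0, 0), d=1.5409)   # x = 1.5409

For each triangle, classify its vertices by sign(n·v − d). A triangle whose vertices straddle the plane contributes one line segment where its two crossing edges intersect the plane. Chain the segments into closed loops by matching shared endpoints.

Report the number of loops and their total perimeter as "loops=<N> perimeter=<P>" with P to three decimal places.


Straddling triangles (12 of 30):
  (v0,v3,v1) [+-+] → (1.5409, 1.82935, 0)–(1.5409, 1.36485, 0.194835)  len=0.5037
  (v1,v3,v4) [+--] → (1.5409, 1.36485, 0.194835)–(1.5409, 0.900309, 0.3897)  len=0.5038
  (v1,v4,v2) [+-+] → (1.5409, 0.900309, 0.3897)–(1.5409, 0.900309, -0.0535719)  len=0.4433
  (v2,v4,v5) [+--] → (1.5409, 0.900309, -0.0535719)–(1.5409, 0.900309, -0.3897)  len=0.3361
  (v2,v5,v0) [+-+] → (1.5409, 0.900309, -0.3897)–(1.5409, 1.26597, -0.236324)  len=0.3965
  (v0,v5,v3) [+--] → (1.5409, 1.26597, -0.236324)–(1.5409, 1.82935, 0)  len=0.6109
  (v12,v0,v13) [-+-] → (1.5409, -1.82935, 0)–(1.5409, -1.26597, 0.236324)  len=0.6109
  (v13,v0,v1) [-++] → (1.5409, -1.26597, 0.236324)–(1.5409, -0.900309, 0.3897)  len=0.3965
  (v13,v1,v14) [-+-] → (1.5409, -0.900309, 0.3897)–(1.5409, -0.900309, 0.0535719)  len=0.3361
  (v14,v1,v2) [-++] → (1.5409, -0.900309, 0.0535719)–(1.5409, -0.900309, -0.3897)  len=0.4433
  (v14,v2,v12) [-+-] → (1.5409, -0.900309, -0.3897)–(1.5409, -1.36485, -0.194835)  len=0.5038
  (v12,v2,v0) [-++] → (1.5409, -1.36485, -0.194835)–(1.5409, -1.82935, 0)  len=0.5037

Chained into 2 loop(s):
  loop 1: 6 segments, perimeter = 2.7943
  loop 2: 6 segments, perimeter = 2.7943
Total perimeter = 5.589

loops=2 perimeter=5.589
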